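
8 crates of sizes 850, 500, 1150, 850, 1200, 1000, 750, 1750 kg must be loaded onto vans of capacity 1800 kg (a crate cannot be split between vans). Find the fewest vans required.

Total = 1750 + 1200 + 1150 + 1000 + 850 + 850 + 750 + 500 = 8050 kg.
Lower bound: ⌈8050/1800⌉ = 5 vans.
A packing using 5 vans:
  van 1: 1750 = 1750
  van 2: 1200 + 500 = 1700
  van 3: 1150 = 1150
  van 4: 1000 + 750 = 1750
  van 5: 850 + 850 = 1700
This matches the lower bound, so 5 is optimal.

5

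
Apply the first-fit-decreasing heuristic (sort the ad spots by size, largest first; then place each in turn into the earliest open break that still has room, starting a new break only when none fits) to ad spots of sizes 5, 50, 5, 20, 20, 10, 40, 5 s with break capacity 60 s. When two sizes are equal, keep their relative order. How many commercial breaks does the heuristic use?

3

Sorted descending: 50, 40, 20, 20, 10, 5, 5, 5.
  50 → break 1 (new)  [load 50/60]
  40 → break 2 (new)  [load 40/60]
  20 → break 2  [load 60/60]
  20 → break 3 (new)  [load 20/60]
  10 → break 1  [load 60/60]
  5 → break 3  [load 25/60]
  5 → break 3  [load 30/60]
  5 → break 3  [load 35/60]
3 commercial breaks opened.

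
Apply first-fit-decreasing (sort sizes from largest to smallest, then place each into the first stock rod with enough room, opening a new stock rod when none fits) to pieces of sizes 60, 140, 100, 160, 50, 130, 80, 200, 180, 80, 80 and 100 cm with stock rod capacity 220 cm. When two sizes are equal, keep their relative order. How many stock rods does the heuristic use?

Sorted descending: 200, 180, 160, 140, 130, 100, 100, 80, 80, 80, 60, 50.
  200 → stock rod 1 (new)  [load 200/220]
  180 → stock rod 2 (new)  [load 180/220]
  160 → stock rod 3 (new)  [load 160/220]
  140 → stock rod 4 (new)  [load 140/220]
  130 → stock rod 5 (new)  [load 130/220]
  100 → stock rod 6 (new)  [load 100/220]
  100 → stock rod 6  [load 200/220]
  80 → stock rod 4  [load 220/220]
  80 → stock rod 5  [load 210/220]
  80 → stock rod 7 (new)  [load 80/220]
  60 → stock rod 3  [load 220/220]
  50 → stock rod 7  [load 130/220]
7 stock rods opened.

7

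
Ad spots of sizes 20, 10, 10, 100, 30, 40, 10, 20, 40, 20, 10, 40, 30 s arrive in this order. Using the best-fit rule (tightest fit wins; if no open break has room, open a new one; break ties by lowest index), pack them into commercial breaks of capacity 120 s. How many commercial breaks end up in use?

  20 → break 1 (new)  [load 20/120]
  10 → break 1  [load 30/120]
  10 → break 1  [load 40/120]
  100 → break 2 (new)  [load 100/120]
  30 → break 1  [load 70/120]
  40 → break 1  [load 110/120]
  10 → break 1  [load 120/120]
  20 → break 2  [load 120/120]
  40 → break 3 (new)  [load 40/120]
  20 → break 3  [load 60/120]
  10 → break 3  [load 70/120]
  40 → break 3  [load 110/120]
  30 → break 4 (new)  [load 30/120]
4 commercial breaks opened.

4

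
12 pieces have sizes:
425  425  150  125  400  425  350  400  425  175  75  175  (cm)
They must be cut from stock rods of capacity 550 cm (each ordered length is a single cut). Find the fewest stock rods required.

8

Total = 425 + 425 + 425 + 425 + 400 + 400 + 350 + 175 + 175 + 150 + 125 + 75 = 3550 cm.
Lower bound: ⌈3550/550⌉ = 7 stock rods.
A packing using 8 stock rods:
  stock rod 1: 425 + 125 = 550
  stock rod 2: 425 + 75 = 500
  stock rod 3: 425 = 425
  stock rod 4: 425 = 425
  stock rod 5: 400 + 150 = 550
  stock rod 6: 400 = 400
  stock rod 7: 350 + 175 = 525
  stock rod 8: 175 = 175
No arrangement into 7 stock rods stays within capacity, so 8 is optimal.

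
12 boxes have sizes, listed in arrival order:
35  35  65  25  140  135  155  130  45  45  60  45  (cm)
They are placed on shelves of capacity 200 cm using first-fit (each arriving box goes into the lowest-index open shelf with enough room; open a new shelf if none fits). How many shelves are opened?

5

  35 → shelf 1 (new)  [load 35/200]
  35 → shelf 1  [load 70/200]
  65 → shelf 1  [load 135/200]
  25 → shelf 1  [load 160/200]
  140 → shelf 2 (new)  [load 140/200]
  135 → shelf 3 (new)  [load 135/200]
  155 → shelf 4 (new)  [load 155/200]
  130 → shelf 5 (new)  [load 130/200]
  45 → shelf 2  [load 185/200]
  45 → shelf 3  [load 180/200]
  60 → shelf 5  [load 190/200]
  45 → shelf 4  [load 200/200]
5 shelves opened.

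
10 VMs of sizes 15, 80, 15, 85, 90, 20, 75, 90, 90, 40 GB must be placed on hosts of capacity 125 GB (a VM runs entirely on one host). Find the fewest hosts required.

6

Total = 90 + 90 + 90 + 85 + 80 + 75 + 40 + 20 + 15 + 15 = 600 GB.
Lower bound: ⌈600/125⌉ = 5 hosts.
Also, 6 VMs each exceed 125/2 GB, and no two of those can share a host, so at least 6 hosts are needed.
A packing using 6 hosts:
  host 1: 90 + 20 + 15 = 125
  host 2: 90 + 15 = 105
  host 3: 90 = 90
  host 4: 85 + 40 = 125
  host 5: 80 = 80
  host 6: 75 = 75
This matches the lower bound, so 6 is optimal.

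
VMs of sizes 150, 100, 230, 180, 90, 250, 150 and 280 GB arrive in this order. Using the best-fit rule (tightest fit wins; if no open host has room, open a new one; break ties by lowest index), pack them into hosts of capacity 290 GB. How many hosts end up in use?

6

  150 → host 1 (new)  [load 150/290]
  100 → host 1  [load 250/290]
  230 → host 2 (new)  [load 230/290]
  180 → host 3 (new)  [load 180/290]
  90 → host 3  [load 270/290]
  250 → host 4 (new)  [load 250/290]
  150 → host 5 (new)  [load 150/290]
  280 → host 6 (new)  [load 280/290]
6 hosts opened.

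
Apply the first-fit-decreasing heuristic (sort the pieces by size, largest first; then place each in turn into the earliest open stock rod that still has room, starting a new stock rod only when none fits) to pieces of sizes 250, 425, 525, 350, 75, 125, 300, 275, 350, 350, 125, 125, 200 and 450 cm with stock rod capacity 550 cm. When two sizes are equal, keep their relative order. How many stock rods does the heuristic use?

8

Sorted descending: 525, 450, 425, 350, 350, 350, 300, 275, 250, 200, 125, 125, 125, 75.
  525 → stock rod 1 (new)  [load 525/550]
  450 → stock rod 2 (new)  [load 450/550]
  425 → stock rod 3 (new)  [load 425/550]
  350 → stock rod 4 (new)  [load 350/550]
  350 → stock rod 5 (new)  [load 350/550]
  350 → stock rod 6 (new)  [load 350/550]
  300 → stock rod 7 (new)  [load 300/550]
  275 → stock rod 8 (new)  [load 275/550]
  250 → stock rod 7  [load 550/550]
  200 → stock rod 4  [load 550/550]
  125 → stock rod 3  [load 550/550]
  125 → stock rod 5  [load 475/550]
  125 → stock rod 6  [load 475/550]
  75 → stock rod 2  [load 525/550]
8 stock rods opened.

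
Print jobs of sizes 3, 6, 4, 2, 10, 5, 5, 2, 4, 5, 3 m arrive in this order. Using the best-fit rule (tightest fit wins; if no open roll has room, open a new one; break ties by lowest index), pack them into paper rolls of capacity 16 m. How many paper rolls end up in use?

  3 → roll 1 (new)  [load 3/16]
  6 → roll 1  [load 9/16]
  4 → roll 1  [load 13/16]
  2 → roll 1  [load 15/16]
  10 → roll 2 (new)  [load 10/16]
  5 → roll 2  [load 15/16]
  5 → roll 3 (new)  [load 5/16]
  2 → roll 3  [load 7/16]
  4 → roll 3  [load 11/16]
  5 → roll 3  [load 16/16]
  3 → roll 4 (new)  [load 3/16]
4 paper rolls opened.

4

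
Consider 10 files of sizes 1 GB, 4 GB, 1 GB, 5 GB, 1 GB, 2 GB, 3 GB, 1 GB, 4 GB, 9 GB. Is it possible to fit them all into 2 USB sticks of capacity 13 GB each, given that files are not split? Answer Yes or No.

Total = 31 GB; ⌈31/13⌉ = 3.
At least 3 USB sticks are required, but only 2 are allowed.

No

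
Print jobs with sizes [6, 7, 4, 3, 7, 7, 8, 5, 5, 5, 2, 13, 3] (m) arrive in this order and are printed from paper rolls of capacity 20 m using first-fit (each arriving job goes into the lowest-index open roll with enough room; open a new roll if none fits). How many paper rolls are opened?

4

  6 → roll 1 (new)  [load 6/20]
  7 → roll 1  [load 13/20]
  4 → roll 1  [load 17/20]
  3 → roll 1  [load 20/20]
  7 → roll 2 (new)  [load 7/20]
  7 → roll 2  [load 14/20]
  8 → roll 3 (new)  [load 8/20]
  5 → roll 2  [load 19/20]
  5 → roll 3  [load 13/20]
  5 → roll 3  [load 18/20]
  2 → roll 3  [load 20/20]
  13 → roll 4 (new)  [load 13/20]
  3 → roll 4  [load 16/20]
4 paper rolls opened.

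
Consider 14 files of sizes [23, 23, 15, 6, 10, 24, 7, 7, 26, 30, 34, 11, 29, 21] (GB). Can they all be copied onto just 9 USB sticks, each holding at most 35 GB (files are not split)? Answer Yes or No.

A valid assignment using 9 USB sticks:
  USB stick 1: 34 = 34
  USB stick 2: 30 = 30
  USB stick 3: 29 + 6 = 35
  USB stick 4: 26 + 7 = 33
  USB stick 5: 24 + 11 = 35
  USB stick 6: 23 + 10 = 33
  USB stick 7: 23 + 7 = 30
  USB stick 8: 21 = 21
  USB stick 9: 15 = 15
Every load is within 35 GB, so 9 USB sticks suffice.

Yes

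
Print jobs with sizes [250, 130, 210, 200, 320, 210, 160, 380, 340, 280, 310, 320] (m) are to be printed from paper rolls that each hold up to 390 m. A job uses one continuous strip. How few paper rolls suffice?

Total = 380 + 340 + 320 + 320 + 310 + 280 + 250 + 210 + 210 + 200 + 160 + 130 = 3110 m.
Lower bound: ⌈3110/390⌉ = 8 paper rolls.
Also, 10 print jobs each exceed 195 m, and no two of those can share a roll, so at least 10 paper rolls are needed.
A packing using 10 paper rolls:
  roll 1: 380 = 380
  roll 2: 340 = 340
  roll 3: 320 = 320
  roll 4: 320 = 320
  roll 5: 310 = 310
  roll 6: 280 = 280
  roll 7: 250 + 130 = 380
  roll 8: 210 + 160 = 370
  roll 9: 210 = 210
  roll 10: 200 = 200
This matches the lower bound, so 10 is optimal.

10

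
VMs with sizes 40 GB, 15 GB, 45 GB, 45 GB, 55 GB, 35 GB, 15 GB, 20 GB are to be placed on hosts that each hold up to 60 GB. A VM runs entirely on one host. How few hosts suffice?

5

Total = 55 + 45 + 45 + 40 + 35 + 20 + 15 + 15 = 270 GB.
Lower bound: ⌈270/60⌉ = 5 hosts.
A packing using 5 hosts:
  host 1: 55 = 55
  host 2: 45 + 15 = 60
  host 3: 45 + 15 = 60
  host 4: 40 + 20 = 60
  host 5: 35 = 35
This matches the lower bound, so 5 is optimal.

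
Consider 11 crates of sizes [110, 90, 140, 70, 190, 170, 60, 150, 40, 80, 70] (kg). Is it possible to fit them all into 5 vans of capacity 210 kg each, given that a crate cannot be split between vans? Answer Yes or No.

Total = 1170 kg; ⌈1170/210⌉ = 6.
At least 6 vans are required, but only 5 are allowed.

No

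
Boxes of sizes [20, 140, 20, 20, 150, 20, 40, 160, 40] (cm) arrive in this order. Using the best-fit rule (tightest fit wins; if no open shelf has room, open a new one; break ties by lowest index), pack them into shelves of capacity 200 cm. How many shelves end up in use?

  20 → shelf 1 (new)  [load 20/200]
  140 → shelf 1  [load 160/200]
  20 → shelf 1  [load 180/200]
  20 → shelf 1  [load 200/200]
  150 → shelf 2 (new)  [load 150/200]
  20 → shelf 2  [load 170/200]
  40 → shelf 3 (new)  [load 40/200]
  160 → shelf 3  [load 200/200]
  40 → shelf 4 (new)  [load 40/200]
4 shelves opened.

4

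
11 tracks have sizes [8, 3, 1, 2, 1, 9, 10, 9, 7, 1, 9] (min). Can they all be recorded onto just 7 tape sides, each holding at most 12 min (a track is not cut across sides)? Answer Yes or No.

Yes

A valid assignment using 6 tape sides:
  side 1: 10 + 2 = 12
  side 2: 9 + 3 = 12
  side 3: 9 + 1 + 1 + 1 = 12
  side 4: 9 = 9
  side 5: 8 = 8
  side 6: 7 = 7
That uses only 6 ≤ 7, so 7 tape sides are enough.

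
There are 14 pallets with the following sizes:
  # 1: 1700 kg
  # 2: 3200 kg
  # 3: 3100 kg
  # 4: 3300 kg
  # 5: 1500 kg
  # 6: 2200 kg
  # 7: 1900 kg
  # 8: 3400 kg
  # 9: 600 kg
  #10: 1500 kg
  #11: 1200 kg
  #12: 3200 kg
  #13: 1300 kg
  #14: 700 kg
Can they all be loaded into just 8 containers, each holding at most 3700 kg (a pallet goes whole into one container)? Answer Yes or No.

Total = 28800 kg; ⌈28800/3700⌉ = 8.
The bound of 8 does not rule out 8, but exhaustive search shows no assignment into 8 containers of capacity 3700 kg exists — the minimum is 9.

No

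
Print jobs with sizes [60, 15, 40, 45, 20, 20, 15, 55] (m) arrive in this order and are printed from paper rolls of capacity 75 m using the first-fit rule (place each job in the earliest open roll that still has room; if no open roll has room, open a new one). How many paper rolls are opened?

  60 → roll 1 (new)  [load 60/75]
  15 → roll 1  [load 75/75]
  40 → roll 2 (new)  [load 40/75]
  45 → roll 3 (new)  [load 45/75]
  20 → roll 2  [load 60/75]
  20 → roll 3  [load 65/75]
  15 → roll 2  [load 75/75]
  55 → roll 4 (new)  [load 55/75]
4 paper rolls opened.

4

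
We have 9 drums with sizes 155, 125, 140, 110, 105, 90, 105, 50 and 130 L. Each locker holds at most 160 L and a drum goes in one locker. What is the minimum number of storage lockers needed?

8

Total = 155 + 140 + 130 + 125 + 110 + 105 + 105 + 90 + 50 = 1010 L.
Lower bound: ⌈1010/160⌉ = 7 storage lockers.
Also, 8 drums each exceed 80 L, and no two of those can share a locker, so at least 8 storage lockers are needed.
A packing using 8 storage lockers:
  locker 1: 155 = 155
  locker 2: 140 = 140
  locker 3: 130 = 130
  locker 4: 125 = 125
  locker 5: 110 + 50 = 160
  locker 6: 105 = 105
  locker 7: 105 = 105
  locker 8: 90 = 90
This matches the lower bound, so 8 is optimal.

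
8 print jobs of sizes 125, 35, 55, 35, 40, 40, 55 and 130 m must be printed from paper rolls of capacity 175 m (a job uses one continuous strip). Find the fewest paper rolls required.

Total = 130 + 125 + 55 + 55 + 40 + 40 + 35 + 35 = 515 m.
Lower bound: ⌈515/175⌉ = 3 paper rolls.
A packing using 4 paper rolls:
  roll 1: 130 + 40 = 170
  roll 2: 125 + 40 = 165
  roll 3: 55 + 55 + 35 = 145
  roll 4: 35 = 35
No arrangement into 3 paper rolls stays within capacity, so 4 is optimal.

4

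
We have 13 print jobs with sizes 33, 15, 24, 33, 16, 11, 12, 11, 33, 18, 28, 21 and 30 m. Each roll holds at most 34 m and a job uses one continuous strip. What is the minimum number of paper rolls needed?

10

Total = 33 + 33 + 33 + 30 + 28 + 24 + 21 + 18 + 16 + 15 + 12 + 11 + 11 = 285 m.
Lower bound: ⌈285/34⌉ = 9 paper rolls.
A packing using 10 paper rolls:
  roll 1: 33 = 33
  roll 2: 33 = 33
  roll 3: 33 = 33
  roll 4: 30 = 30
  roll 5: 28 = 28
  roll 6: 24 = 24
  roll 7: 21 + 12 = 33
  roll 8: 18 + 16 = 34
  roll 9: 15 + 11 = 26
  roll 10: 11 = 11
No arrangement into 9 paper rolls stays within capacity, so 10 is optimal.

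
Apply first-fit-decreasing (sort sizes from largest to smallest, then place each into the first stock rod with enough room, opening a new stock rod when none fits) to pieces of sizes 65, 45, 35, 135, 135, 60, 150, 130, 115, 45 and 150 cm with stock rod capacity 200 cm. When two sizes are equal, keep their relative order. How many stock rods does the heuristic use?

Sorted descending: 150, 150, 135, 135, 130, 115, 65, 60, 45, 45, 35.
  150 → stock rod 1 (new)  [load 150/200]
  150 → stock rod 2 (new)  [load 150/200]
  135 → stock rod 3 (new)  [load 135/200]
  135 → stock rod 4 (new)  [load 135/200]
  130 → stock rod 5 (new)  [load 130/200]
  115 → stock rod 6 (new)  [load 115/200]
  65 → stock rod 3  [load 200/200]
  60 → stock rod 4  [load 195/200]
  45 → stock rod 1  [load 195/200]
  45 → stock rod 2  [load 195/200]
  35 → stock rod 5  [load 165/200]
6 stock rods opened.

6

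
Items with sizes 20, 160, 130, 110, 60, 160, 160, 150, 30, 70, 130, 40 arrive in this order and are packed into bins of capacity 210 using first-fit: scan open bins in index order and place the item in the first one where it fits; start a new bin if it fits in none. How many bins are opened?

  20 → bin 1 (new)  [load 20/210]
  160 → bin 1  [load 180/210]
  130 → bin 2 (new)  [load 130/210]
  110 → bin 3 (new)  [load 110/210]
  60 → bin 2  [load 190/210]
  160 → bin 4 (new)  [load 160/210]
  160 → bin 5 (new)  [load 160/210]
  150 → bin 6 (new)  [load 150/210]
  30 → bin 1  [load 210/210]
  70 → bin 3  [load 180/210]
  130 → bin 7 (new)  [load 130/210]
  40 → bin 4  [load 200/210]
7 bins opened.

7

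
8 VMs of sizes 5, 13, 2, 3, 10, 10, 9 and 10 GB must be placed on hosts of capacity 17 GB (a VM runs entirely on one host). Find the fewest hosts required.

Total = 13 + 10 + 10 + 10 + 9 + 5 + 3 + 2 = 62 GB.
Lower bound: ⌈62/17⌉ = 4 hosts.
Also, 5 VMs each exceed 17/2 GB, and no two of those can share a host, so at least 5 hosts are needed.
A packing using 5 hosts:
  host 1: 13 + 3 = 16
  host 2: 10 + 5 + 2 = 17
  host 3: 10 = 10
  host 4: 10 = 10
  host 5: 9 = 9
This matches the lower bound, so 5 is optimal.

5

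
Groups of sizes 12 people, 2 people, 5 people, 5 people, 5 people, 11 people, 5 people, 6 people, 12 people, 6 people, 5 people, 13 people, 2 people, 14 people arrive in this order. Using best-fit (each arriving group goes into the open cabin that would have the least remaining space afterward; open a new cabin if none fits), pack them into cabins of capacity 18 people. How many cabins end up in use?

  12 → cabin 1 (new)  [load 12/18]
  2 → cabin 1  [load 14/18]
  5 → cabin 2 (new)  [load 5/18]
  5 → cabin 2  [load 10/18]
  5 → cabin 2  [load 15/18]
  11 → cabin 3 (new)  [load 11/18]
  5 → cabin 3  [load 16/18]
  6 → cabin 4 (new)  [load 6/18]
  12 → cabin 4  [load 18/18]
  6 → cabin 5 (new)  [load 6/18]
  5 → cabin 5  [load 11/18]
  13 → cabin 6 (new)  [load 13/18]
  2 → cabin 3  [load 18/18]
  14 → cabin 7 (new)  [load 14/18]
7 cabins opened.

7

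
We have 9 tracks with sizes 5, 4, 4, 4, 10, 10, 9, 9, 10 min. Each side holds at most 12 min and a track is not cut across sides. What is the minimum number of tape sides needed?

7

Total = 10 + 10 + 10 + 9 + 9 + 5 + 4 + 4 + 4 = 65 min.
Lower bound: ⌈65/12⌉ = 6 tape sides.
A packing using 7 tape sides:
  side 1: 10 = 10
  side 2: 10 = 10
  side 3: 10 = 10
  side 4: 9 = 9
  side 5: 9 = 9
  side 6: 5 + 4 = 9
  side 7: 4 + 4 = 8
No arrangement into 6 tape sides stays within capacity, so 7 is optimal.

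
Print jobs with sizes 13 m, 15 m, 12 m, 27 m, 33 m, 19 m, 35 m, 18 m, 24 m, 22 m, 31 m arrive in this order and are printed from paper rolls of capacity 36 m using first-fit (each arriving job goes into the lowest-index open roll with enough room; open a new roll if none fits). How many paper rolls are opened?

9

  13 → roll 1 (new)  [load 13/36]
  15 → roll 1  [load 28/36]
  12 → roll 2 (new)  [load 12/36]
  27 → roll 3 (new)  [load 27/36]
  33 → roll 4 (new)  [load 33/36]
  19 → roll 2  [load 31/36]
  35 → roll 5 (new)  [load 35/36]
  18 → roll 6 (new)  [load 18/36]
  24 → roll 7 (new)  [load 24/36]
  22 → roll 8 (new)  [load 22/36]
  31 → roll 9 (new)  [load 31/36]
9 paper rolls opened.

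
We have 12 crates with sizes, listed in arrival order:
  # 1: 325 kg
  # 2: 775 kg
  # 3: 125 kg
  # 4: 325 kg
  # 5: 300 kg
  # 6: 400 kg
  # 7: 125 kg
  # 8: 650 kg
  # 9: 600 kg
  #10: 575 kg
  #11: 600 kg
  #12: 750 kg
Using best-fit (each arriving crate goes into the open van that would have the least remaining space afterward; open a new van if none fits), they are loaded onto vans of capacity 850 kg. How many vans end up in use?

8

  325 → van 1 (new)  [load 325/850]
  775 → van 2 (new)  [load 775/850]
  125 → van 1  [load 450/850]
  325 → van 1  [load 775/850]
  300 → van 3 (new)  [load 300/850]
  400 → van 3  [load 700/850]
  125 → van 3  [load 825/850]
  650 → van 4 (new)  [load 650/850]
  600 → van 5 (new)  [load 600/850]
  575 → van 6 (new)  [load 575/850]
  600 → van 7 (new)  [load 600/850]
  750 → van 8 (new)  [load 750/850]
8 vans opened.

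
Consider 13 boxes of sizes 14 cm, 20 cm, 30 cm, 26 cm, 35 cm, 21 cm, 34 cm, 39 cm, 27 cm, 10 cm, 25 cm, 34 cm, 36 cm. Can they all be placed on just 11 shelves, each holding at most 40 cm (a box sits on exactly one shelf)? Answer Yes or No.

Yes

A valid assignment using 11 shelves:
  shelf 1: 39 = 39
  shelf 2: 36 = 36
  shelf 3: 35 = 35
  shelf 4: 34 = 34
  shelf 5: 34 = 34
  shelf 6: 30 + 10 = 40
  shelf 7: 27 = 27
  shelf 8: 26 + 14 = 40
  shelf 9: 25 = 25
  shelf 10: 21 = 21
  shelf 11: 20 = 20
Every load is within 40 cm, so 11 shelves suffice.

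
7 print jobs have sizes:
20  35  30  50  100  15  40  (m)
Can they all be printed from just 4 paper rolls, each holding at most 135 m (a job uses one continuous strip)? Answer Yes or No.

Yes

A valid assignment using 3 paper rolls:
  roll 1: 100 + 35 = 135
  roll 2: 50 + 40 + 30 + 15 = 135
  roll 3: 20 = 20
That uses only 3 ≤ 4, so 4 paper rolls are enough.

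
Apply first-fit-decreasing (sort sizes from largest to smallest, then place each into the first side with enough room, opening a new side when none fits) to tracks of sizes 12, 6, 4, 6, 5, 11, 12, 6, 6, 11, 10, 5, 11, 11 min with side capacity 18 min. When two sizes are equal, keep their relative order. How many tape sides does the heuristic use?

Sorted descending: 12, 12, 11, 11, 11, 11, 10, 6, 6, 6, 6, 5, 5, 4.
  12 → side 1 (new)  [load 12/18]
  12 → side 2 (new)  [load 12/18]
  11 → side 3 (new)  [load 11/18]
  11 → side 4 (new)  [load 11/18]
  11 → side 5 (new)  [load 11/18]
  11 → side 6 (new)  [load 11/18]
  10 → side 7 (new)  [load 10/18]
  6 → side 1  [load 18/18]
  6 → side 2  [load 18/18]
  6 → side 3  [load 17/18]
  6 → side 4  [load 17/18]
  5 → side 5  [load 16/18]
  5 → side 6  [load 16/18]
  4 → side 7  [load 14/18]
7 tape sides opened.

7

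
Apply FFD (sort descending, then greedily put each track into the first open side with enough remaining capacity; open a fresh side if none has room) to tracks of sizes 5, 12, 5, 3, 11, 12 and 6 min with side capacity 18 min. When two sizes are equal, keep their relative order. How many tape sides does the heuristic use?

Sorted descending: 12, 12, 11, 6, 5, 5, 3.
  12 → side 1 (new)  [load 12/18]
  12 → side 2 (new)  [load 12/18]
  11 → side 3 (new)  [load 11/18]
  6 → side 1  [load 18/18]
  5 → side 2  [load 17/18]
  5 → side 3  [load 16/18]
  3 → side 4 (new)  [load 3/18]
4 tape sides opened.

4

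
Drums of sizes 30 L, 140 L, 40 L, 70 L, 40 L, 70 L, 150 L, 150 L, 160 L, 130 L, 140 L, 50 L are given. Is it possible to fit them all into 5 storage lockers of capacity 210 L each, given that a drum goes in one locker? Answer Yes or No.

No

Total = 1170 L; ⌈1170/210⌉ = 6.
At least 6 storage lockers are required, but only 5 are allowed.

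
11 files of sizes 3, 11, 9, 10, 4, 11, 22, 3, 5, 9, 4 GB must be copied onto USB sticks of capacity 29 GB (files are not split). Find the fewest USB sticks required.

4

Total = 22 + 11 + 11 + 10 + 9 + 9 + 5 + 4 + 4 + 3 + 3 = 91 GB.
Lower bound: ⌈91/29⌉ = 4 USB sticks.
A packing using 4 USB sticks:
  USB stick 1: 22 + 5 = 27
  USB stick 2: 11 + 11 + 4 + 3 = 29
  USB stick 3: 10 + 9 + 9 = 28
  USB stick 4: 4 + 3 = 7
This matches the lower bound, so 4 is optimal.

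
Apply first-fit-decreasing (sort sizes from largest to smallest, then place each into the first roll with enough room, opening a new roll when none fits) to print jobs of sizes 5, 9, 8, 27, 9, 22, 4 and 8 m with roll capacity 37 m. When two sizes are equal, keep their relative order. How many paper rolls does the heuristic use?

Sorted descending: 27, 22, 9, 9, 8, 8, 5, 4.
  27 → roll 1 (new)  [load 27/37]
  22 → roll 2 (new)  [load 22/37]
  9 → roll 1  [load 36/37]
  9 → roll 2  [load 31/37]
  8 → roll 3 (new)  [load 8/37]
  8 → roll 3  [load 16/37]
  5 → roll 2  [load 36/37]
  4 → roll 3  [load 20/37]
3 paper rolls opened.

3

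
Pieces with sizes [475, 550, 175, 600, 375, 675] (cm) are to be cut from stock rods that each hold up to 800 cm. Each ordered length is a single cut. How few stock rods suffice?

5

Total = 675 + 600 + 550 + 475 + 375 + 175 = 2850 cm.
Lower bound: ⌈2850/800⌉ = 4 stock rods.
A packing using 5 stock rods:
  stock rod 1: 675 = 675
  stock rod 2: 600 + 175 = 775
  stock rod 3: 550 = 550
  stock rod 4: 475 = 475
  stock rod 5: 375 = 375
No arrangement into 4 stock rods stays within capacity, so 5 is optimal.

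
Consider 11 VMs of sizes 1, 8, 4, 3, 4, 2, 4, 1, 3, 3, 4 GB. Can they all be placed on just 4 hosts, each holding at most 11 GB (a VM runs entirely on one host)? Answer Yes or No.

A valid assignment using 4 hosts:
  host 1: 8 + 3 = 11
  host 2: 4 + 4 + 3 = 11
  host 3: 4 + 4 + 3 = 11
  host 4: 2 + 1 + 1 = 4
Every load is within 11 GB, so 4 hosts suffice.

Yes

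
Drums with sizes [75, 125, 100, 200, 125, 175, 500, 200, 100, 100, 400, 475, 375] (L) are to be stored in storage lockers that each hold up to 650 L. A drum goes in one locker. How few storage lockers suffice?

5

Total = 500 + 475 + 400 + 375 + 200 + 200 + 175 + 125 + 125 + 100 + 100 + 100 + 75 = 2950 L.
Lower bound: ⌈2950/650⌉ = 5 storage lockers.
A packing using 5 storage lockers:
  locker 1: 500 + 125 = 625
  locker 2: 475 + 175 = 650
  locker 3: 400 + 200 = 600
  locker 4: 375 + 200 + 75 = 650
  locker 5: 125 + 100 + 100 + 100 = 425
This matches the lower bound, so 5 is optimal.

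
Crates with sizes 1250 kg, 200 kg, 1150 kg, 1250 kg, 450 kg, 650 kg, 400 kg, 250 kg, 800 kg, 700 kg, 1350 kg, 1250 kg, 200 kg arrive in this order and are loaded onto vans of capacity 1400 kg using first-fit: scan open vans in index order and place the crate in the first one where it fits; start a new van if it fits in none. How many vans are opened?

8

  1250 → van 1 (new)  [load 1250/1400]
  200 → van 2 (new)  [load 200/1400]
  1150 → van 2  [load 1350/1400]
  1250 → van 3 (new)  [load 1250/1400]
  450 → van 4 (new)  [load 450/1400]
  650 → van 4  [load 1100/1400]
  400 → van 5 (new)  [load 400/1400]
  250 → van 4  [load 1350/1400]
  800 → van 5  [load 1200/1400]
  700 → van 6 (new)  [load 700/1400]
  1350 → van 7 (new)  [load 1350/1400]
  1250 → van 8 (new)  [load 1250/1400]
  200 → van 5  [load 1400/1400]
8 vans opened.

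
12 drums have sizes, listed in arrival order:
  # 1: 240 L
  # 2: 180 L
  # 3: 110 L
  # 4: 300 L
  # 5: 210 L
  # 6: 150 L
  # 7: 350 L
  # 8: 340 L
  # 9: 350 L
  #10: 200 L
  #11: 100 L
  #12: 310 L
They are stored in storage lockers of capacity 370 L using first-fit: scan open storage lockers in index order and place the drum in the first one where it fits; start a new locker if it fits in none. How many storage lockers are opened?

9

  240 → locker 1 (new)  [load 240/370]
  180 → locker 2 (new)  [load 180/370]
  110 → locker 1  [load 350/370]
  300 → locker 3 (new)  [load 300/370]
  210 → locker 4 (new)  [load 210/370]
  150 → locker 2  [load 330/370]
  350 → locker 5 (new)  [load 350/370]
  340 → locker 6 (new)  [load 340/370]
  350 → locker 7 (new)  [load 350/370]
  200 → locker 8 (new)  [load 200/370]
  100 → locker 4  [load 310/370]
  310 → locker 9 (new)  [load 310/370]
9 storage lockers opened.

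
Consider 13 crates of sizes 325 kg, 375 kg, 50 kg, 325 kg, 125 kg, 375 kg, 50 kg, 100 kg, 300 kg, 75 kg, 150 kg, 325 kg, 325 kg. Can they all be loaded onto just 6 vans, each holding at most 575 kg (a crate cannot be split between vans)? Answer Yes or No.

Total = 2900 kg; ⌈2900/575⌉ = 6.
7 crates each exceed half the capacity and cannot share a van, forcing at least 7 vans.
At least 7 vans are required, but only 6 are allowed.

No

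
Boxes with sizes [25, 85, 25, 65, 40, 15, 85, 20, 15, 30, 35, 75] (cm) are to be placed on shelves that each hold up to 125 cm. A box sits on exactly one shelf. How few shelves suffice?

Total = 85 + 85 + 75 + 65 + 40 + 35 + 30 + 25 + 25 + 20 + 15 + 15 = 515 cm.
Lower bound: ⌈515/125⌉ = 5 shelves.
A packing using 5 shelves:
  shelf 1: 85 + 40 = 125
  shelf 2: 85 + 35 = 120
  shelf 3: 75 + 30 + 20 = 125
  shelf 4: 65 + 25 + 25 = 115
  shelf 5: 15 + 15 = 30
This matches the lower bound, so 5 is optimal.

5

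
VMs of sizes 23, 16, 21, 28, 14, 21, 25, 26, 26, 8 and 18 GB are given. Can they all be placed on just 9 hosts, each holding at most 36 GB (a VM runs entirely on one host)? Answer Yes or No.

Yes

A valid assignment using 8 hosts:
  host 1: 28 + 8 = 36
  host 2: 26 = 26
  host 3: 26 = 26
  host 4: 25 = 25
  host 5: 23 = 23
  host 6: 21 + 14 = 35
  host 7: 21 = 21
  host 8: 18 + 16 = 34
That uses only 8 ≤ 9, so 9 hosts are enough.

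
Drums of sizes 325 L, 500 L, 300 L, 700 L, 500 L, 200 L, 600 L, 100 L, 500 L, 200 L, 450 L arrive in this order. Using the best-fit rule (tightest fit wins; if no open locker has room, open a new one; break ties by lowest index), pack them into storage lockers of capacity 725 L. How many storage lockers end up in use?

7

  325 → locker 1 (new)  [load 325/725]
  500 → locker 2 (new)  [load 500/725]
  300 → locker 1  [load 625/725]
  700 → locker 3 (new)  [load 700/725]
  500 → locker 4 (new)  [load 500/725]
  200 → locker 2  [load 700/725]
  600 → locker 5 (new)  [load 600/725]
  100 → locker 1  [load 725/725]
  500 → locker 6 (new)  [load 500/725]
  200 → locker 4  [load 700/725]
  450 → locker 7 (new)  [load 450/725]
7 storage lockers opened.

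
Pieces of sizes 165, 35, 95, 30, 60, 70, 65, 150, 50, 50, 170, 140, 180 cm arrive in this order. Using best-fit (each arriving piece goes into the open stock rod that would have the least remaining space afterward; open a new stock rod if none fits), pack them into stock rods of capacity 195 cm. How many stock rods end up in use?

  165 → stock rod 1 (new)  [load 165/195]
  35 → stock rod 2 (new)  [load 35/195]
  95 → stock rod 2  [load 130/195]
  30 → stock rod 1  [load 195/195]
  60 → stock rod 2  [load 190/195]
  70 → stock rod 3 (new)  [load 70/195]
  65 → stock rod 3  [load 135/195]
  150 → stock rod 4 (new)  [load 150/195]
  50 → stock rod 3  [load 185/195]
  50 → stock rod 5 (new)  [load 50/195]
  170 → stock rod 6 (new)  [load 170/195]
  140 → stock rod 5  [load 190/195]
  180 → stock rod 7 (new)  [load 180/195]
7 stock rods opened.

7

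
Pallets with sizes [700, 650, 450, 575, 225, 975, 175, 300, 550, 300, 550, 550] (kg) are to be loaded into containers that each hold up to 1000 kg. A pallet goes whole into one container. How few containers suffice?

Total = 975 + 700 + 650 + 575 + 550 + 550 + 550 + 450 + 300 + 300 + 225 + 175 = 6000 kg.
Lower bound: ⌈6000/1000⌉ = 6 containers.
Also, 7 pallets each exceed 500 kg, and no two of those can share a container, so at least 7 containers are needed.
A packing using 7 containers:
  container 1: 975 = 975
  container 2: 700 + 300 = 1000
  container 3: 650 + 300 = 950
  container 4: 575 + 225 + 175 = 975
  container 5: 550 + 450 = 1000
  container 6: 550 = 550
  container 7: 550 = 550
This matches the lower bound, so 7 is optimal.

7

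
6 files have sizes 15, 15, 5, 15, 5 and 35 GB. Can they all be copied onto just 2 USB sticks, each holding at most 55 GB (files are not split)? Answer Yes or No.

A valid assignment using 2 USB sticks:
  USB stick 1: 35 + 15 + 5 = 55
  USB stick 2: 15 + 15 + 5 = 35
Every load is within 55 GB, so 2 USB sticks suffice.

Yes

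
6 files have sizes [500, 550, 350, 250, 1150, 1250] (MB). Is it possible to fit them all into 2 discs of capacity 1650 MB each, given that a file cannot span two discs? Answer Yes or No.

No

Total = 4050 MB; ⌈4050/1650⌉ = 3.
At least 3 discs are required, but only 2 are allowed.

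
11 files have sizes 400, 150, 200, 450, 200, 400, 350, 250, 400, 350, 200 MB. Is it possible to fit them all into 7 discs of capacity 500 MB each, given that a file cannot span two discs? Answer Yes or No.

Total = 3350 MB; ⌈3350/500⌉ = 7.
The bound of 7 does not rule out 7, but exhaustive search shows no assignment into 7 discs of capacity 500 MB exists — the minimum is 8.

No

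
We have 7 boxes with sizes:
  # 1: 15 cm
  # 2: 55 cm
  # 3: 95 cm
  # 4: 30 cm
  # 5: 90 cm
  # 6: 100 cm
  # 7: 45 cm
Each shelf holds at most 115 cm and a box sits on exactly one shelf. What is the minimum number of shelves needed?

5

Total = 100 + 95 + 90 + 55 + 45 + 30 + 15 = 430 cm.
Lower bound: ⌈430/115⌉ = 4 shelves.
A packing using 5 shelves:
  shelf 1: 100 + 15 = 115
  shelf 2: 95 = 95
  shelf 3: 90 = 90
  shelf 4: 55 + 45 = 100
  shelf 5: 30 = 30
No arrangement into 4 shelves stays within capacity, so 5 is optimal.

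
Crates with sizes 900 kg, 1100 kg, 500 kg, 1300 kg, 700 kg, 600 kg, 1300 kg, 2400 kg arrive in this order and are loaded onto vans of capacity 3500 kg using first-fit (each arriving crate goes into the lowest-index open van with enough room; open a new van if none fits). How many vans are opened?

3

  900 → van 1 (new)  [load 900/3500]
  1100 → van 1  [load 2000/3500]
  500 → van 1  [load 2500/3500]
  1300 → van 2 (new)  [load 1300/3500]
  700 → van 1  [load 3200/3500]
  600 → van 2  [load 1900/3500]
  1300 → van 2  [load 3200/3500]
  2400 → van 3 (new)  [load 2400/3500]
3 vans opened.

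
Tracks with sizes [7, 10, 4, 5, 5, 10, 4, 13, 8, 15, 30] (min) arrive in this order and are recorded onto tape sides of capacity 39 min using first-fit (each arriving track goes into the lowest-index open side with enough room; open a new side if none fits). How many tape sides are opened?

4

  7 → side 1 (new)  [load 7/39]
  10 → side 1  [load 17/39]
  4 → side 1  [load 21/39]
  5 → side 1  [load 26/39]
  5 → side 1  [load 31/39]
  10 → side 2 (new)  [load 10/39]
  4 → side 1  [load 35/39]
  13 → side 2  [load 23/39]
  8 → side 2  [load 31/39]
  15 → side 3 (new)  [load 15/39]
  30 → side 4 (new)  [load 30/39]
4 tape sides opened.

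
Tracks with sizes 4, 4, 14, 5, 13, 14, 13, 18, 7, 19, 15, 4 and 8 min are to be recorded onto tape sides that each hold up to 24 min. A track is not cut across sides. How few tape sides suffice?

7

Total = 19 + 18 + 15 + 14 + 14 + 13 + 13 + 8 + 7 + 5 + 4 + 4 + 4 = 138 min.
Lower bound: ⌈138/24⌉ = 6 tape sides.
Also, 7 tracks each exceed 12 min, and no two of those can share a side, so at least 7 tape sides are needed.
A packing using 7 tape sides:
  side 1: 19 + 5 = 24
  side 2: 18 + 4 = 22
  side 3: 15 + 8 = 23
  side 4: 14 + 7 = 21
  side 5: 14 + 4 + 4 = 22
  side 6: 13 = 13
  side 7: 13 = 13
This matches the lower bound, so 7 is optimal.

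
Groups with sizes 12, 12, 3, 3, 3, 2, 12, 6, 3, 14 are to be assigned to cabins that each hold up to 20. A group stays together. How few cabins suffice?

Total = 14 + 12 + 12 + 12 + 6 + 3 + 3 + 3 + 3 + 2 = 70.
Lower bound: ⌈70/20⌉ = 4 cabins.
A packing using 4 cabins:
  cabin 1: 14 + 6 = 20
  cabin 2: 12 + 3 + 3 + 2 = 20
  cabin 3: 12 + 3 + 3 = 18
  cabin 4: 12 = 12
This matches the lower bound, so 4 is optimal.

4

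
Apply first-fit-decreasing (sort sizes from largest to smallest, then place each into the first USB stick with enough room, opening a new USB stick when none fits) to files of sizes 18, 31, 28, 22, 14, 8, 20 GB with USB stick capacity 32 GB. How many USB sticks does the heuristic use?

Sorted descending: 31, 28, 22, 20, 18, 14, 8.
  31 → USB stick 1 (new)  [load 31/32]
  28 → USB stick 2 (new)  [load 28/32]
  22 → USB stick 3 (new)  [load 22/32]
  20 → USB stick 4 (new)  [load 20/32]
  18 → USB stick 5 (new)  [load 18/32]
  14 → USB stick 5  [load 32/32]
  8 → USB stick 3  [load 30/32]
5 USB sticks opened.

5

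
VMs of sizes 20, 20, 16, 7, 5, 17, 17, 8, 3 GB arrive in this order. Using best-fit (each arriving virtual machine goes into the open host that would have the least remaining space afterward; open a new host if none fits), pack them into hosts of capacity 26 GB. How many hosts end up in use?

  20 → host 1 (new)  [load 20/26]
  20 → host 2 (new)  [load 20/26]
  16 → host 3 (new)  [load 16/26]
  7 → host 3  [load 23/26]
  5 → host 1  [load 25/26]
  17 → host 4 (new)  [load 17/26]
  17 → host 5 (new)  [load 17/26]
  8 → host 4  [load 25/26]
  3 → host 3  [load 26/26]
5 hosts opened.

5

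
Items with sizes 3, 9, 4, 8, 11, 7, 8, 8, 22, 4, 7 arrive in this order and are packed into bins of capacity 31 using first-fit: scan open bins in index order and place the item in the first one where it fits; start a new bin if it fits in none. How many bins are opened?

  3 → bin 1 (new)  [load 3/31]
  9 → bin 1  [load 12/31]
  4 → bin 1  [load 16/31]
  8 → bin 1  [load 24/31]
  11 → bin 2 (new)  [load 11/31]
  7 → bin 1  [load 31/31]
  8 → bin 2  [load 19/31]
  8 → bin 2  [load 27/31]
  22 → bin 3 (new)  [load 22/31]
  4 → bin 2  [load 31/31]
  7 → bin 3  [load 29/31]
3 bins opened.

3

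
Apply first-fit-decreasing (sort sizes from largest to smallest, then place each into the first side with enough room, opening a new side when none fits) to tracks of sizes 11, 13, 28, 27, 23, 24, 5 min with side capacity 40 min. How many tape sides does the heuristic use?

4

Sorted descending: 28, 27, 24, 23, 13, 11, 5.
  28 → side 1 (new)  [load 28/40]
  27 → side 2 (new)  [load 27/40]
  24 → side 3 (new)  [load 24/40]
  23 → side 4 (new)  [load 23/40]
  13 → side 2  [load 40/40]
  11 → side 1  [load 39/40]
  5 → side 3  [load 29/40]
4 tape sides opened.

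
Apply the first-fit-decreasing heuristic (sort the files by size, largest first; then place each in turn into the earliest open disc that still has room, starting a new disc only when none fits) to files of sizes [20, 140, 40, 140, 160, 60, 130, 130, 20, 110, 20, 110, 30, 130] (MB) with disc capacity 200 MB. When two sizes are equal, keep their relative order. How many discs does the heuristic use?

Sorted descending: 160, 140, 140, 130, 130, 130, 110, 110, 60, 40, 30, 20, 20, 20.
  160 → disc 1 (new)  [load 160/200]
  140 → disc 2 (new)  [load 140/200]
  140 → disc 3 (new)  [load 140/200]
  130 → disc 4 (new)  [load 130/200]
  130 → disc 5 (new)  [load 130/200]
  130 → disc 6 (new)  [load 130/200]
  110 → disc 7 (new)  [load 110/200]
  110 → disc 8 (new)  [load 110/200]
  60 → disc 2  [load 200/200]
  40 → disc 1  [load 200/200]
  30 → disc 3  [load 170/200]
  20 → disc 3  [load 190/200]
  20 → disc 4  [load 150/200]
  20 → disc 4  [load 170/200]
8 discs opened.

8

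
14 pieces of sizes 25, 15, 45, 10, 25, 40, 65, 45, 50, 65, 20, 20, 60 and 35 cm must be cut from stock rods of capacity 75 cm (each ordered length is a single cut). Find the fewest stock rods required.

Total = 65 + 65 + 60 + 50 + 45 + 45 + 40 + 35 + 25 + 25 + 20 + 20 + 15 + 10 = 520 cm.
Lower bound: ⌈520/75⌉ = 7 stock rods.
A packing using 8 stock rods:
  stock rod 1: 65 + 10 = 75
  stock rod 2: 65 = 65
  stock rod 3: 60 + 15 = 75
  stock rod 4: 50 + 25 = 75
  stock rod 5: 45 + 25 = 70
  stock rod 6: 45 + 20 = 65
  stock rod 7: 40 + 35 = 75
  stock rod 8: 20 = 20
No arrangement into 7 stock rods stays within capacity, so 8 is optimal.

8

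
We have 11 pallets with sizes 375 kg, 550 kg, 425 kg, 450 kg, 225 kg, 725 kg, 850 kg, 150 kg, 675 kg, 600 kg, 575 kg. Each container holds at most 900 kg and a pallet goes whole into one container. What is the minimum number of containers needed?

8

Total = 850 + 725 + 675 + 600 + 575 + 550 + 450 + 425 + 375 + 225 + 150 = 5600 kg.
Lower bound: ⌈5600/900⌉ = 7 containers.
A packing using 8 containers:
  container 1: 850 = 850
  container 2: 725 + 150 = 875
  container 3: 675 + 225 = 900
  container 4: 600 = 600
  container 5: 575 = 575
  container 6: 550 = 550
  container 7: 450 + 425 = 875
  container 8: 375 = 375
No arrangement into 7 containers stays within capacity, so 8 is optimal.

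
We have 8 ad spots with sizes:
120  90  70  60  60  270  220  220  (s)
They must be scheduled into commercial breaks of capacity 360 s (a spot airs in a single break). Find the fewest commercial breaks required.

4

Total = 270 + 220 + 220 + 120 + 90 + 70 + 60 + 60 = 1110 s.
Lower bound: ⌈1110/360⌉ = 4 commercial breaks.
A packing using 4 commercial breaks:
  break 1: 270 + 90 = 360
  break 2: 220 + 120 = 340
  break 3: 220 + 70 + 60 = 350
  break 4: 60 = 60
This matches the lower bound, so 4 is optimal.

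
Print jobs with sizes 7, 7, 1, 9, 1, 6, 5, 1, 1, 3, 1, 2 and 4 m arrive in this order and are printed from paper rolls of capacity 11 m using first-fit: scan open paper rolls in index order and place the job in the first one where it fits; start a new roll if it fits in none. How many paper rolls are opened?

  7 → roll 1 (new)  [load 7/11]
  7 → roll 2 (new)  [load 7/11]
  1 → roll 1  [load 8/11]
  9 → roll 3 (new)  [load 9/11]
  1 → roll 1  [load 9/11]
  6 → roll 4 (new)  [load 6/11]
  5 → roll 4  [load 11/11]
  1 → roll 1  [load 10/11]
  1 → roll 1  [load 11/11]
  3 → roll 2  [load 10/11]
  1 → roll 2  [load 11/11]
  2 → roll 3  [load 11/11]
  4 → roll 5 (new)  [load 4/11]
5 paper rolls opened.

5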